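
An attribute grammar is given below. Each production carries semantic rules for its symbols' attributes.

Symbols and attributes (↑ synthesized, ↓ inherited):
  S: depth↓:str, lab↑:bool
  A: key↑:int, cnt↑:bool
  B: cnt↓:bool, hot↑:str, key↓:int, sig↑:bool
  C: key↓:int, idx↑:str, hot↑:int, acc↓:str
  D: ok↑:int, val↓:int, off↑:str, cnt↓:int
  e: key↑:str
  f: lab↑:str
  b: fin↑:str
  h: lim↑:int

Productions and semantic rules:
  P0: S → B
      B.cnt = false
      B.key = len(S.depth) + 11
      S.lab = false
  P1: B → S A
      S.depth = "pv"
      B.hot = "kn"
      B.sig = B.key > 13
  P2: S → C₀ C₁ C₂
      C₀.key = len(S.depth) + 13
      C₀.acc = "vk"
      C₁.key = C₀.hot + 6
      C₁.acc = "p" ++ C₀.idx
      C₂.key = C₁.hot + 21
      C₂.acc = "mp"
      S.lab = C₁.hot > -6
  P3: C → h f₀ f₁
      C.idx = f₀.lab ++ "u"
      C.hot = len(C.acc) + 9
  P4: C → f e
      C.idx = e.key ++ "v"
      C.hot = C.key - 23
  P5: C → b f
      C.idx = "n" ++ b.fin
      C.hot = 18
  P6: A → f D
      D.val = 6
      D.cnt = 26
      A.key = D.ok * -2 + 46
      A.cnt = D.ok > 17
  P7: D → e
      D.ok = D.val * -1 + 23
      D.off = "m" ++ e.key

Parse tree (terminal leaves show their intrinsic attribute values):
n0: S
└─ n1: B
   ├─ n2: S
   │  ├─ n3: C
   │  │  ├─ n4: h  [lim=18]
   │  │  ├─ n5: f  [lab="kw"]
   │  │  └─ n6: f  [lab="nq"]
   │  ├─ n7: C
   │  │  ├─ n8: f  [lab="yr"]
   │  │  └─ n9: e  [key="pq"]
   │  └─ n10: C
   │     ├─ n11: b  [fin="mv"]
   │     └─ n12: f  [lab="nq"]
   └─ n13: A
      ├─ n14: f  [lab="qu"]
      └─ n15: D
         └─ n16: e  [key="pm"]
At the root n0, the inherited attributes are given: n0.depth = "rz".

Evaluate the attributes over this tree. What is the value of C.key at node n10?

15

1. n0.depth = "rz"  [given at root]
2. n1.cnt = false  [false]
3. n1.key = 13  [len(S.depth) + 11]
4. n2.depth = "pv"  ["pv"]
5. n3.key = 15  [len(S.depth) + 13]
6. n3.acc = "vk"  ["vk"]
7. n4.lim = 18  [terminal]
8. n5.lab = "kw"  [terminal]
9. n6.lab = "nq"  [terminal]
10. n3.idx = "kwu"  [f₀.lab ++ "u"]
11. n3.hot = 11  [len(C.acc) + 9]
12. n7.key = 17  [C₀.hot + 6]
13. n7.acc = "pkwu"  ["p" ++ C₀.idx]
14. n8.lab = "yr"  [terminal]
15. n9.key = "pq"  [terminal]
16. n7.idx = "pqv"  [e.key ++ "v"]
17. n7.hot = -6  [C.key - 23]
18. n10.key = 15  [C₁.hot + 21]
19. n10.acc = "mp"  ["mp"]
20. n11.fin = "mv"  [terminal]
21. n12.lab = "nq"  [terminal]
22. n10.idx = "nmv"  ["n" ++ b.fin]
23. n10.hot = 18  [18]
24. n2.lab = false  [C₁.hot > -6]
25. n14.lab = "qu"  [terminal]
26. n15.val = 6  [6]
27. n15.cnt = 26  [26]
28. n16.key = "pm"  [terminal]
29. n15.ok = 17  [D.val * -1 + 23]
30. n15.off = "mpm"  ["m" ++ e.key]
31. n13.key = 12  [D.ok * -2 + 46]
32. n13.cnt = false  [D.ok > 17]
33. n1.hot = "kn"  ["kn"]
34. n1.sig = false  [B.key > 13]
35. n0.lab = false  [false]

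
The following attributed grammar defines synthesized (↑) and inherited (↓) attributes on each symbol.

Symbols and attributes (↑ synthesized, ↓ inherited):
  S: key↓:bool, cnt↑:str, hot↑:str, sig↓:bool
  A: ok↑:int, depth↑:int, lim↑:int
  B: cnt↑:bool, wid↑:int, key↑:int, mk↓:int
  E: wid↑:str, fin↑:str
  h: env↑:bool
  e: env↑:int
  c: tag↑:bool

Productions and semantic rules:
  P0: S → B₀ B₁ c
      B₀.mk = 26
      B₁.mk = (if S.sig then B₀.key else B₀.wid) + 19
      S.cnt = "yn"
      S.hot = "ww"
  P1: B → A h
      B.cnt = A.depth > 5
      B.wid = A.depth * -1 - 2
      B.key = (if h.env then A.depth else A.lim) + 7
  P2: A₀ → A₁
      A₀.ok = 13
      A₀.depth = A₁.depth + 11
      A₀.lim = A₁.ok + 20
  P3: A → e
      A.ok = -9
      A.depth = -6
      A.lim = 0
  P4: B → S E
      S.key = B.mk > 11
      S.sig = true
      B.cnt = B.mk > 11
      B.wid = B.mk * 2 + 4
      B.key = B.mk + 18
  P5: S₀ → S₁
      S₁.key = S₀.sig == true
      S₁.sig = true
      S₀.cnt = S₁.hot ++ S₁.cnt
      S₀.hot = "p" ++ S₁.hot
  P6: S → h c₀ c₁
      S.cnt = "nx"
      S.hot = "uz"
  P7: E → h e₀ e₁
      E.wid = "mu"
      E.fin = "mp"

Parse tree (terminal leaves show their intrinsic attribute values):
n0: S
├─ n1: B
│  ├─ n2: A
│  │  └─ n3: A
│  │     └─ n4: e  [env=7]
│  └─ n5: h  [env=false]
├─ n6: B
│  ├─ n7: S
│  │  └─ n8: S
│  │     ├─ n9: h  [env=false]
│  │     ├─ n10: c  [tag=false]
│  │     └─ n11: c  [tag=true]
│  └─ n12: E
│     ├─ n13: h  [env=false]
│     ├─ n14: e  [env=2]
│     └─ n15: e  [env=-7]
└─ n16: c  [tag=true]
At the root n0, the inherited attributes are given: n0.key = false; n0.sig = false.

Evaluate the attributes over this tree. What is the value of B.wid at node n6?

1. n0.key = false  [given at root]
2. n0.sig = false  [given at root]
3. n1.mk = 26  [26]
4. n4.env = 7  [terminal]
5. n3.ok = -9  [-9]
6. n3.depth = -6  [-6]
7. n3.lim = 0  [0]
8. n2.ok = 13  [13]
9. n2.depth = 5  [A₁.depth + 11]
10. n2.lim = 11  [A₁.ok + 20]
11. n5.env = false  [terminal]
12. n1.cnt = false  [A.depth > 5]
13. n1.wid = -7  [A.depth * -1 - 2]
14. n1.key = 18  [(if h.env then A.depth else A.lim) + 7]
15. n6.mk = 12  [(if S.sig then B₀.key else B₀.wid) + 19]
16. n7.key = true  [B.mk > 11]
17. n7.sig = true  [true]
18. n8.key = true  [S₀.sig == true]
19. n8.sig = true  [true]
20. n9.env = false  [terminal]
21. n10.tag = false  [terminal]
22. n11.tag = true  [terminal]
23. n8.cnt = "nx"  ["nx"]
24. n8.hot = "uz"  ["uz"]
25. n7.cnt = "uznx"  [S₁.hot ++ S₁.cnt]
26. n7.hot = "puz"  ["p" ++ S₁.hot]
27. n13.env = false  [terminal]
28. n14.env = 2  [terminal]
29. n15.env = -7  [terminal]
30. n12.wid = "mu"  ["mu"]
31. n12.fin = "mp"  ["mp"]
32. n6.cnt = true  [B.mk > 11]
33. n6.wid = 28  [B.mk * 2 + 4]
34. n6.key = 30  [B.mk + 18]
35. n16.tag = true  [terminal]
36. n0.cnt = "yn"  ["yn"]
37. n0.hot = "ww"  ["ww"]

28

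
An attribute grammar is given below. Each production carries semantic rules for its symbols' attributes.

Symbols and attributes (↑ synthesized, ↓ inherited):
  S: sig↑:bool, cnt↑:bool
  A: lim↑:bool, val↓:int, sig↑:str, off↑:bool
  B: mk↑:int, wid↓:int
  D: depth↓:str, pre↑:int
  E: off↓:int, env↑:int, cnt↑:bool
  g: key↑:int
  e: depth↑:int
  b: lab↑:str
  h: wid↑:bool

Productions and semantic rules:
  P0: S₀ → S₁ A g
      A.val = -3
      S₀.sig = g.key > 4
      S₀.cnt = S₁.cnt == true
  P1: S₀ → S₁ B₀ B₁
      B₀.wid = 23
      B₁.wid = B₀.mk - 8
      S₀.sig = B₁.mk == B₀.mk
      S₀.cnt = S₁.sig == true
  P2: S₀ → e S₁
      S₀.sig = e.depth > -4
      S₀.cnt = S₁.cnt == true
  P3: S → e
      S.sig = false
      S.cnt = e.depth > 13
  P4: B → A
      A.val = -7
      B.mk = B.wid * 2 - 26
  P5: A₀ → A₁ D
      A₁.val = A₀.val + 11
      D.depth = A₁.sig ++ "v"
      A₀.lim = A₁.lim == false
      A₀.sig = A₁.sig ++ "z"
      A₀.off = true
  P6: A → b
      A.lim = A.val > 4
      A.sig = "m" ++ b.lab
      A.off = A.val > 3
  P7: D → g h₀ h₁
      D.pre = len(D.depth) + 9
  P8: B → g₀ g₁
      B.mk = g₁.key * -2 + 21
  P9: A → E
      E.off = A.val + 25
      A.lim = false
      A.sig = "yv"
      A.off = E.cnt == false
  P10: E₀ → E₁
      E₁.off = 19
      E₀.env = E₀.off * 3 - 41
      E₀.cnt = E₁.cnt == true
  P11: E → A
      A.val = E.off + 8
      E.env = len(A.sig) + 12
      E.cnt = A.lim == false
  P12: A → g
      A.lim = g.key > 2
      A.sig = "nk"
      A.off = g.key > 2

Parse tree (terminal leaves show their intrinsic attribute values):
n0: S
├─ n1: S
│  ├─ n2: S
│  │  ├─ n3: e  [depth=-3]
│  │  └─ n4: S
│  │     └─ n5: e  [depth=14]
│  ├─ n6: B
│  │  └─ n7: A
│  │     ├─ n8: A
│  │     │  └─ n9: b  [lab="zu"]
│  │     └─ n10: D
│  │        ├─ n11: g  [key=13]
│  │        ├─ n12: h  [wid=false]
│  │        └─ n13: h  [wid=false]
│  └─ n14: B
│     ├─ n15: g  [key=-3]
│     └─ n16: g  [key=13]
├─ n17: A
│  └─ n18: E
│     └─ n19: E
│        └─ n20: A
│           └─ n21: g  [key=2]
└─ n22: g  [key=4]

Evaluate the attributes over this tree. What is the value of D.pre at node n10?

13

1. n3.depth = -3  [terminal]
2. n5.depth = 14  [terminal]
3. n4.sig = false  [false]
4. n4.cnt = true  [e.depth > 13]
5. n2.sig = true  [e.depth > -4]
6. n2.cnt = true  [S₁.cnt == true]
7. n6.wid = 23  [23]
8. n7.val = -7  [-7]
9. n8.val = 4  [A₀.val + 11]
10. n9.lab = "zu"  [terminal]
11. n8.lim = false  [A.val > 4]
12. n8.sig = "mzu"  ["m" ++ b.lab]
13. n8.off = true  [A.val > 3]
14. n10.depth = "mzuv"  [A₁.sig ++ "v"]
15. n11.key = 13  [terminal]
16. n12.wid = false  [terminal]
17. n13.wid = false  [terminal]
18. n10.pre = 13  [len(D.depth) + 9]
19. n7.lim = true  [A₁.lim == false]
20. n7.sig = "mzuz"  [A₁.sig ++ "z"]
21. n7.off = true  [true]
22. n6.mk = 20  [B.wid * 2 - 26]
23. n14.wid = 12  [B₀.mk - 8]
24. n15.key = -3  [terminal]
25. n16.key = 13  [terminal]
26. n14.mk = -5  [g₁.key * -2 + 21]
27. n1.sig = false  [B₁.mk == B₀.mk]
28. n1.cnt = true  [S₁.sig == true]
29. n17.val = -3  [-3]
30. n18.off = 22  [A.val + 25]
31. n19.off = 19  [19]
32. n20.val = 27  [E.off + 8]
33. n21.key = 2  [terminal]
34. n20.lim = false  [g.key > 2]
35. n20.sig = "nk"  ["nk"]
36. n20.off = false  [g.key > 2]
37. n19.env = 14  [len(A.sig) + 12]
38. n19.cnt = true  [A.lim == false]
39. n18.env = 25  [E₀.off * 3 - 41]
40. n18.cnt = true  [E₁.cnt == true]
41. n17.lim = false  [false]
42. n17.sig = "yv"  ["yv"]
43. n17.off = false  [E.cnt == false]
44. n22.key = 4  [terminal]
45. n0.sig = false  [g.key > 4]
46. n0.cnt = true  [S₁.cnt == true]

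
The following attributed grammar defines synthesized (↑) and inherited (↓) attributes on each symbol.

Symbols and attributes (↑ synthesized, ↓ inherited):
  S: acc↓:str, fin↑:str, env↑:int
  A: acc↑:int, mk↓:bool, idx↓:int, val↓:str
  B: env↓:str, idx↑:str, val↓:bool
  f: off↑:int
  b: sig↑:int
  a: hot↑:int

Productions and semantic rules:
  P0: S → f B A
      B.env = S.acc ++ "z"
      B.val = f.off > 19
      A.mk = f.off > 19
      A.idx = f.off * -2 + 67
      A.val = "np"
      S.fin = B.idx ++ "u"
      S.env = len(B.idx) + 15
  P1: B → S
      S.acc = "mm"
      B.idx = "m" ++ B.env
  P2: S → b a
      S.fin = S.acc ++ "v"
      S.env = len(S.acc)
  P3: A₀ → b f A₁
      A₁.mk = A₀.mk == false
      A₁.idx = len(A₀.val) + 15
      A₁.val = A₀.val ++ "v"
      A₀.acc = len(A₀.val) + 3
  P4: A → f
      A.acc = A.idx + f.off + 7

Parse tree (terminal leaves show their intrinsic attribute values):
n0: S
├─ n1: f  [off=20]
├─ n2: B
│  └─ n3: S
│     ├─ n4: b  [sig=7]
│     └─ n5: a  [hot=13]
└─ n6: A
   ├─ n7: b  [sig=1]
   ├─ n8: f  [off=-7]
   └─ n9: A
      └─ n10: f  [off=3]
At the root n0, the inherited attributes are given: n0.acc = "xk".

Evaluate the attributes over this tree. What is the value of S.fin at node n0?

"mxkzu"

1. n0.acc = "xk"  [given at root]
2. n1.off = 20  [terminal]
3. n2.env = "xkz"  [S.acc ++ "z"]
4. n2.val = true  [f.off > 19]
5. n3.acc = "mm"  ["mm"]
6. n4.sig = 7  [terminal]
7. n5.hot = 13  [terminal]
8. n3.fin = "mmv"  [S.acc ++ "v"]
9. n3.env = 2  [len(S.acc)]
10. n2.idx = "mxkz"  ["m" ++ B.env]
11. n6.mk = true  [f.off > 19]
12. n6.idx = 27  [f.off * -2 + 67]
13. n6.val = "np"  ["np"]
14. n7.sig = 1  [terminal]
15. n8.off = -7  [terminal]
16. n9.mk = false  [A₀.mk == false]
17. n9.idx = 17  [len(A₀.val) + 15]
18. n9.val = "npv"  [A₀.val ++ "v"]
19. n10.off = 3  [terminal]
20. n9.acc = 27  [A.idx + f.off + 7]
21. n6.acc = 5  [len(A₀.val) + 3]
22. n0.fin = "mxkzu"  [B.idx ++ "u"]
23. n0.env = 19  [len(B.idx) + 15]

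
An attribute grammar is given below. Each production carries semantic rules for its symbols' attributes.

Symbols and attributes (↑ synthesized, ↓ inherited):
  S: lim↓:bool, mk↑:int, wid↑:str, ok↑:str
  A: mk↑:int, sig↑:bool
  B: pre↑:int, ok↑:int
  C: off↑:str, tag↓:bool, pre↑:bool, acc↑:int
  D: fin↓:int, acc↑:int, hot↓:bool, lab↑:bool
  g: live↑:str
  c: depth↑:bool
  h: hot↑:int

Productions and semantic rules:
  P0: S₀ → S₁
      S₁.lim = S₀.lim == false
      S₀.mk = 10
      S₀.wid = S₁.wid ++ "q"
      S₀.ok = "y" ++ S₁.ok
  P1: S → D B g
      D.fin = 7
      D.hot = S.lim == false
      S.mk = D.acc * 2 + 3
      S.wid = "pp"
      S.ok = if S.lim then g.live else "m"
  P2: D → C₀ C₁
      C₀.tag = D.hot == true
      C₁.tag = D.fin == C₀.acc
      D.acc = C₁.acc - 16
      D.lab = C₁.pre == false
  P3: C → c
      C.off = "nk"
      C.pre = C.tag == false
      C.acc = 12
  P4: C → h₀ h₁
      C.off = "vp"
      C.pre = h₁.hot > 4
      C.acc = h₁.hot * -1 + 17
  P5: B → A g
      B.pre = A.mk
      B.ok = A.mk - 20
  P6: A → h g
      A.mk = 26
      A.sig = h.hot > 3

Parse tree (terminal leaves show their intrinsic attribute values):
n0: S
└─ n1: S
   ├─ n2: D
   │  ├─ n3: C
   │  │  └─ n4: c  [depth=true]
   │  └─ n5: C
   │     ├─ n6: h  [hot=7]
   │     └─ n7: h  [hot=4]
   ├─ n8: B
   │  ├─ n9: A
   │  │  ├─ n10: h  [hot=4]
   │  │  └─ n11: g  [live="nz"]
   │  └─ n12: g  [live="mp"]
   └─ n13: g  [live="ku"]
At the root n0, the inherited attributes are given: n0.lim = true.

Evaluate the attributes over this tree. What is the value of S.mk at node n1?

1. n0.lim = true  [given at root]
2. n1.lim = false  [S₀.lim == false]
3. n2.fin = 7  [7]
4. n2.hot = true  [S.lim == false]
5. n3.tag = true  [D.hot == true]
6. n4.depth = true  [terminal]
7. n3.off = "nk"  ["nk"]
8. n3.pre = false  [C.tag == false]
9. n3.acc = 12  [12]
10. n5.tag = false  [D.fin == C₀.acc]
11. n6.hot = 7  [terminal]
12. n7.hot = 4  [terminal]
13. n5.off = "vp"  ["vp"]
14. n5.pre = false  [h₁.hot > 4]
15. n5.acc = 13  [h₁.hot * -1 + 17]
16. n2.acc = -3  [C₁.acc - 16]
17. n2.lab = true  [C₁.pre == false]
18. n10.hot = 4  [terminal]
19. n11.live = "nz"  [terminal]
20. n9.mk = 26  [26]
21. n9.sig = true  [h.hot > 3]
22. n12.live = "mp"  [terminal]
23. n8.pre = 26  [A.mk]
24. n8.ok = 6  [A.mk - 20]
25. n13.live = "ku"  [terminal]
26. n1.mk = -3  [D.acc * 2 + 3]
27. n1.wid = "pp"  ["pp"]
28. n1.ok = "m"  [if S.lim then g.live else "m"]
29. n0.mk = 10  [10]
30. n0.wid = "ppq"  [S₁.wid ++ "q"]
31. n0.ok = "ym"  ["y" ++ S₁.ok]

-3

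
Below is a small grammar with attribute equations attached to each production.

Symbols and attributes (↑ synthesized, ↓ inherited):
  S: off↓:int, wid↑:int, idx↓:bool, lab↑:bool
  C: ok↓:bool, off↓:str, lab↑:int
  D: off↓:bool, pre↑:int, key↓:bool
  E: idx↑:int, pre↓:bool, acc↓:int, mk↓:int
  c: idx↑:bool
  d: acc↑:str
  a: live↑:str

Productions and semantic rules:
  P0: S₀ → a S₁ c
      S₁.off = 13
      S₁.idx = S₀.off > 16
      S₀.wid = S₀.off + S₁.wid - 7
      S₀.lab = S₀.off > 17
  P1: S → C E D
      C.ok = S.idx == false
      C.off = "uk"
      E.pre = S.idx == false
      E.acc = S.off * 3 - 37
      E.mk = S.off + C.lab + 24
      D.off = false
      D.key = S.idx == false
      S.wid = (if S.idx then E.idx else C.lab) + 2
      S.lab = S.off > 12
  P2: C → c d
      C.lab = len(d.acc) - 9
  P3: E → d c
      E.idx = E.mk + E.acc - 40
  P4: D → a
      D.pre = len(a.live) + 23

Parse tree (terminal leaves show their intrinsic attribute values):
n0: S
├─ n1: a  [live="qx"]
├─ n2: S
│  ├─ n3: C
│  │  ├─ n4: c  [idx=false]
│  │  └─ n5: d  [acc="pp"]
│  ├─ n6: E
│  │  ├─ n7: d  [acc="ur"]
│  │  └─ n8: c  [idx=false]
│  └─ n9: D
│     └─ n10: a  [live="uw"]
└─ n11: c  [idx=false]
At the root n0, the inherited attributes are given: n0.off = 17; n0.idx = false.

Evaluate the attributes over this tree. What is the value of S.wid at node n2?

1. n0.off = 17  [given at root]
2. n0.idx = false  [given at root]
3. n1.live = "qx"  [terminal]
4. n2.off = 13  [13]
5. n2.idx = true  [S₀.off > 16]
6. n3.ok = false  [S.idx == false]
7. n3.off = "uk"  ["uk"]
8. n4.idx = false  [terminal]
9. n5.acc = "pp"  [terminal]
10. n3.lab = -7  [len(d.acc) - 9]
11. n6.pre = false  [S.idx == false]
12. n6.acc = 2  [S.off * 3 - 37]
13. n6.mk = 30  [S.off + C.lab + 24]
14. n7.acc = "ur"  [terminal]
15. n8.idx = false  [terminal]
16. n6.idx = -8  [E.mk + E.acc - 40]
17. n9.off = false  [false]
18. n9.key = false  [S.idx == false]
19. n10.live = "uw"  [terminal]
20. n9.pre = 25  [len(a.live) + 23]
21. n2.wid = -6  [(if S.idx then E.idx else C.lab) + 2]
22. n2.lab = true  [S.off > 12]
23. n11.idx = false  [terminal]
24. n0.wid = 4  [S₀.off + S₁.wid - 7]
25. n0.lab = false  [S₀.off > 17]

-6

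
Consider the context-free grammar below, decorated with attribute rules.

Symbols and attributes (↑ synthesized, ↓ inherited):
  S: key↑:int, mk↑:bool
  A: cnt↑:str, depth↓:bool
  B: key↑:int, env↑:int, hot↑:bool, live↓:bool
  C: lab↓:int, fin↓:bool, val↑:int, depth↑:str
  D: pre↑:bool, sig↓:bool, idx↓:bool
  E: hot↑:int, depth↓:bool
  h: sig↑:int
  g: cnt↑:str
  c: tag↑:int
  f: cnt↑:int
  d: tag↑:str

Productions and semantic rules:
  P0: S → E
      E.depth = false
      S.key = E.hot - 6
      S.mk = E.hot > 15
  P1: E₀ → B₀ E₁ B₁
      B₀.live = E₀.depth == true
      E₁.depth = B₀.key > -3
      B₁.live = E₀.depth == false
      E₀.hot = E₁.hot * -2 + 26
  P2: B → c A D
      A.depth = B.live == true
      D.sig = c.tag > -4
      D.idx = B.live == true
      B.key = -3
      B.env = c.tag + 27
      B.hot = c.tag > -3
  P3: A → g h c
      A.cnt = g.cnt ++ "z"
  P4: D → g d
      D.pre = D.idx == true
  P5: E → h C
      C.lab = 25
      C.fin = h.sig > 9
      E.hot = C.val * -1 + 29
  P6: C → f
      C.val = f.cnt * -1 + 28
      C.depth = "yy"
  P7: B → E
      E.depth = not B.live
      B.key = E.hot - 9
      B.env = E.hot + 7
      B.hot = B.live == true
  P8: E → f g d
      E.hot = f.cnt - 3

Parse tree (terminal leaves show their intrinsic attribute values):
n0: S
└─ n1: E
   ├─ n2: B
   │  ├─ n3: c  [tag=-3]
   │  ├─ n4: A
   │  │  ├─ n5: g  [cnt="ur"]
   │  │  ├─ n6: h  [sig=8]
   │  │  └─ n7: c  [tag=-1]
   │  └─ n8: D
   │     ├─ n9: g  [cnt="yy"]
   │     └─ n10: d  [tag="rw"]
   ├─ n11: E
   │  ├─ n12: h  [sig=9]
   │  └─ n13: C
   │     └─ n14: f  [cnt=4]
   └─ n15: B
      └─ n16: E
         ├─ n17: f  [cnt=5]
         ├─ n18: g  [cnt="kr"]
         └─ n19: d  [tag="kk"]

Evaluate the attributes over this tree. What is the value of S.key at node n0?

1. n1.depth = false  [false]
2. n2.live = false  [E₀.depth == true]
3. n3.tag = -3  [terminal]
4. n4.depth = false  [B.live == true]
5. n5.cnt = "ur"  [terminal]
6. n6.sig = 8  [terminal]
7. n7.tag = -1  [terminal]
8. n4.cnt = "urz"  [g.cnt ++ "z"]
9. n8.sig = true  [c.tag > -4]
10. n8.idx = false  [B.live == true]
11. n9.cnt = "yy"  [terminal]
12. n10.tag = "rw"  [terminal]
13. n8.pre = false  [D.idx == true]
14. n2.key = -3  [-3]
15. n2.env = 24  [c.tag + 27]
16. n2.hot = false  [c.tag > -3]
17. n11.depth = false  [B₀.key > -3]
18. n12.sig = 9  [terminal]
19. n13.lab = 25  [25]
20. n13.fin = false  [h.sig > 9]
21. n14.cnt = 4  [terminal]
22. n13.val = 24  [f.cnt * -1 + 28]
23. n13.depth = "yy"  ["yy"]
24. n11.hot = 5  [C.val * -1 + 29]
25. n15.live = true  [E₀.depth == false]
26. n16.depth = false  [not B.live]
27. n17.cnt = 5  [terminal]
28. n18.cnt = "kr"  [terminal]
29. n19.tag = "kk"  [terminal]
30. n16.hot = 2  [f.cnt - 3]
31. n15.key = -7  [E.hot - 9]
32. n15.env = 9  [E.hot + 7]
33. n15.hot = true  [B.live == true]
34. n1.hot = 16  [E₁.hot * -2 + 26]
35. n0.key = 10  [E.hot - 6]
36. n0.mk = true  [E.hot > 15]

10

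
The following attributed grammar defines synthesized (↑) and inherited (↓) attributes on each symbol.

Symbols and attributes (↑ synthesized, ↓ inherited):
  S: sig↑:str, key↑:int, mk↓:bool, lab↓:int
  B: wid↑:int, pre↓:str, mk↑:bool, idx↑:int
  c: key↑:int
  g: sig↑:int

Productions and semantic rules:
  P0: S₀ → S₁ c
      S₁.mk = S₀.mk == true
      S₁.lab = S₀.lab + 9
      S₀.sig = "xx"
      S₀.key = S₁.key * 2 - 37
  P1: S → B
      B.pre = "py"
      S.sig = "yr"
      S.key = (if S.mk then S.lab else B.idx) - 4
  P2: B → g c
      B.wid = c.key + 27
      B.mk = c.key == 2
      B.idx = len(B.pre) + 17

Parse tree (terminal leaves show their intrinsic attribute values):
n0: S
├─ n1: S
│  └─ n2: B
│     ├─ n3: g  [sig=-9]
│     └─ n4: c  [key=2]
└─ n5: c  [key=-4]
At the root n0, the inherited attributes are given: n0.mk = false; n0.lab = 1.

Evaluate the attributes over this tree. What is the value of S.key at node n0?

-7

1. n0.mk = false  [given at root]
2. n0.lab = 1  [given at root]
3. n1.mk = false  [S₀.mk == true]
4. n1.lab = 10  [S₀.lab + 9]
5. n2.pre = "py"  ["py"]
6. n3.sig = -9  [terminal]
7. n4.key = 2  [terminal]
8. n2.wid = 29  [c.key + 27]
9. n2.mk = true  [c.key == 2]
10. n2.idx = 19  [len(B.pre) + 17]
11. n1.sig = "yr"  ["yr"]
12. n1.key = 15  [(if S.mk then S.lab else B.idx) - 4]
13. n5.key = -4  [terminal]
14. n0.sig = "xx"  ["xx"]
15. n0.key = -7  [S₁.key * 2 - 37]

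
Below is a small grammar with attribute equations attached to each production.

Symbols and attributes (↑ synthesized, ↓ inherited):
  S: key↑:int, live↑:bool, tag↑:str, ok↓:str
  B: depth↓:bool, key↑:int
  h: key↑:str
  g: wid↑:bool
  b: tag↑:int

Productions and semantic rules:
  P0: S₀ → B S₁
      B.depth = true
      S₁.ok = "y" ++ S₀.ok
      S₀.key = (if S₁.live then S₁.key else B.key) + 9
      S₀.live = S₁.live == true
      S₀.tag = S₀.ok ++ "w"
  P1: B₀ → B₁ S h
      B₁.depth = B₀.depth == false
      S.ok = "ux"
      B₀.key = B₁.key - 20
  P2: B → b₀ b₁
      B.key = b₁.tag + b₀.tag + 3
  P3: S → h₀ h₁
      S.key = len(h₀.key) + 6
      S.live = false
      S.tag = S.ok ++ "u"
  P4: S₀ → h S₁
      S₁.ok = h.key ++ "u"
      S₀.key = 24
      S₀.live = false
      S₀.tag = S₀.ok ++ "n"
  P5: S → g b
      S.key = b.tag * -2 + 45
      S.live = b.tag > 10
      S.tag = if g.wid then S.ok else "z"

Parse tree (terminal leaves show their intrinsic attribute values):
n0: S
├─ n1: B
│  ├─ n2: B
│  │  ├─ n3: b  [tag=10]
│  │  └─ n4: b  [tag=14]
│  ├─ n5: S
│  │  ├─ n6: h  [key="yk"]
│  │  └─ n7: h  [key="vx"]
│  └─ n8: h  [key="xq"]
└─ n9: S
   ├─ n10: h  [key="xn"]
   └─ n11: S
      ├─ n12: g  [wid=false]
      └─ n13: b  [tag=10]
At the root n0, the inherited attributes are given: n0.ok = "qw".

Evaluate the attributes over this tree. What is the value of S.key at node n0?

16

1. n0.ok = "qw"  [given at root]
2. n1.depth = true  [true]
3. n2.depth = false  [B₀.depth == false]
4. n3.tag = 10  [terminal]
5. n4.tag = 14  [terminal]
6. n2.key = 27  [b₁.tag + b₀.tag + 3]
7. n5.ok = "ux"  ["ux"]
8. n6.key = "yk"  [terminal]
9. n7.key = "vx"  [terminal]
10. n5.key = 8  [len(h₀.key) + 6]
11. n5.live = false  [false]
12. n5.tag = "uxu"  [S.ok ++ "u"]
13. n8.key = "xq"  [terminal]
14. n1.key = 7  [B₁.key - 20]
15. n9.ok = "yqw"  ["y" ++ S₀.ok]
16. n10.key = "xn"  [terminal]
17. n11.ok = "xnu"  [h.key ++ "u"]
18. n12.wid = false  [terminal]
19. n13.tag = 10  [terminal]
20. n11.key = 25  [b.tag * -2 + 45]
21. n11.live = false  [b.tag > 10]
22. n11.tag = "z"  [if g.wid then S.ok else "z"]
23. n9.key = 24  [24]
24. n9.live = false  [false]
25. n9.tag = "yqwn"  [S₀.ok ++ "n"]
26. n0.key = 16  [(if S₁.live then S₁.key else B.key) + 9]
27. n0.live = false  [S₁.live == true]
28. n0.tag = "qww"  [S₀.ok ++ "w"]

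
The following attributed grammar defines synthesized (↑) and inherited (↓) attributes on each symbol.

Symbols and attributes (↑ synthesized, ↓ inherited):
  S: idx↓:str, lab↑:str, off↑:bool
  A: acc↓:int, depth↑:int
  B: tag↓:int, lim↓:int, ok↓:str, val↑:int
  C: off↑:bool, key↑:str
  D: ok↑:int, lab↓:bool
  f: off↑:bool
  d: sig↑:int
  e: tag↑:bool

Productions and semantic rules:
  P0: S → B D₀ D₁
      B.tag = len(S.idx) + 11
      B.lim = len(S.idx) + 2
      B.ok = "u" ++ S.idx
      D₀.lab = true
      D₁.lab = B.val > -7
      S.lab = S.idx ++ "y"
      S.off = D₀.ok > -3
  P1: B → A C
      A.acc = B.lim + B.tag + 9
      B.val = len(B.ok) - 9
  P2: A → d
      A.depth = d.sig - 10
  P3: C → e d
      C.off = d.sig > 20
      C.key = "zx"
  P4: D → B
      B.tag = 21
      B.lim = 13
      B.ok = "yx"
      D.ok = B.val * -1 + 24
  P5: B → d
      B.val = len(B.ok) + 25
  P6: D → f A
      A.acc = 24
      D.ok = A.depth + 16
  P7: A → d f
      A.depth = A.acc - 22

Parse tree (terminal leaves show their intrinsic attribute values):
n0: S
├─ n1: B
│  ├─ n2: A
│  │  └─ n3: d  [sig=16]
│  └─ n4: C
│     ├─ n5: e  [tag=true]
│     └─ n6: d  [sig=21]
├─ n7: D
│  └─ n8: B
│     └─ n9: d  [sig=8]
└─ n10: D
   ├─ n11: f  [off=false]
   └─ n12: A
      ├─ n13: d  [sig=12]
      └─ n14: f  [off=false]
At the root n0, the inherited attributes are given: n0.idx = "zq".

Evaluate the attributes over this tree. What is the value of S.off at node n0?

1. n0.idx = "zq"  [given at root]
2. n1.tag = 13  [len(S.idx) + 11]
3. n1.lim = 4  [len(S.idx) + 2]
4. n1.ok = "uzq"  ["u" ++ S.idx]
5. n2.acc = 26  [B.lim + B.tag + 9]
6. n3.sig = 16  [terminal]
7. n2.depth = 6  [d.sig - 10]
8. n5.tag = true  [terminal]
9. n6.sig = 21  [terminal]
10. n4.off = true  [d.sig > 20]
11. n4.key = "zx"  ["zx"]
12. n1.val = -6  [len(B.ok) - 9]
13. n7.lab = true  [true]
14. n8.tag = 21  [21]
15. n8.lim = 13  [13]
16. n8.ok = "yx"  ["yx"]
17. n9.sig = 8  [terminal]
18. n8.val = 27  [len(B.ok) + 25]
19. n7.ok = -3  [B.val * -1 + 24]
20. n10.lab = true  [B.val > -7]
21. n11.off = false  [terminal]
22. n12.acc = 24  [24]
23. n13.sig = 12  [terminal]
24. n14.off = false  [terminal]
25. n12.depth = 2  [A.acc - 22]
26. n10.ok = 18  [A.depth + 16]
27. n0.lab = "zqy"  [S.idx ++ "y"]
28. n0.off = false  [D₀.ok > -3]

false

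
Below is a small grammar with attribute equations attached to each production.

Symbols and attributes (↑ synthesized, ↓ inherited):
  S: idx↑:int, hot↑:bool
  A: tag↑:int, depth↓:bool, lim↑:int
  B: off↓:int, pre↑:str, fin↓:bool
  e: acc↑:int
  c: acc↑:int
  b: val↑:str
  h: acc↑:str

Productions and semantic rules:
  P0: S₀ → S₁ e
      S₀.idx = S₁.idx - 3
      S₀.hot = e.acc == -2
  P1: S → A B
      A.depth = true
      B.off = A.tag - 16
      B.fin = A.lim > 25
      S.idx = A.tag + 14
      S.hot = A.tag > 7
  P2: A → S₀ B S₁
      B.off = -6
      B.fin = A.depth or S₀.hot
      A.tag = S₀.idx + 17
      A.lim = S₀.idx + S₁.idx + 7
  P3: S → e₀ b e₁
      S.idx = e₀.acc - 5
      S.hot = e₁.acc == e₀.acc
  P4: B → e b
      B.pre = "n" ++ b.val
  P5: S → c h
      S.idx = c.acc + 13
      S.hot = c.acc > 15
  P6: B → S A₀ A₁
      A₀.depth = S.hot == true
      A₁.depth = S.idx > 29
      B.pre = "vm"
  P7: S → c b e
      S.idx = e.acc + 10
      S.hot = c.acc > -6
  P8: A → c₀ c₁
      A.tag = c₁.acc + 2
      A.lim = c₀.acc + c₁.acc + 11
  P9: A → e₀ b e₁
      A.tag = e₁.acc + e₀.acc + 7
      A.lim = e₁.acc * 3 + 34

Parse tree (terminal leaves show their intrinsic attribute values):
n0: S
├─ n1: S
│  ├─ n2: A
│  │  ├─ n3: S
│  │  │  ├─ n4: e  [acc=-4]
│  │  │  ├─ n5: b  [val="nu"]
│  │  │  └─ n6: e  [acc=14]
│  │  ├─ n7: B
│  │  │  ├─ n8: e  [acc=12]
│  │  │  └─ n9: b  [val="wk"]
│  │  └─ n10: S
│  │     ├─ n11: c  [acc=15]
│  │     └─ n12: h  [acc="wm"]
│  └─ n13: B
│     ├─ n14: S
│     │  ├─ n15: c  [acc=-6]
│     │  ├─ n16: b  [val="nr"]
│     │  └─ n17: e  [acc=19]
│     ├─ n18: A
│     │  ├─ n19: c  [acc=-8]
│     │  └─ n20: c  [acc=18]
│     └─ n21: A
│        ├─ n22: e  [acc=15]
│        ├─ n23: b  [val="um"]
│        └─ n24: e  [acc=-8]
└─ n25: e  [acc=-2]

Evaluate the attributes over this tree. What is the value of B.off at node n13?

-8

1. n2.depth = true  [true]
2. n4.acc = -4  [terminal]
3. n5.val = "nu"  [terminal]
4. n6.acc = 14  [terminal]
5. n3.idx = -9  [e₀.acc - 5]
6. n3.hot = false  [e₁.acc == e₀.acc]
7. n7.off = -6  [-6]
8. n7.fin = true  [A.depth or S₀.hot]
9. n8.acc = 12  [terminal]
10. n9.val = "wk"  [terminal]
11. n7.pre = "nwk"  ["n" ++ b.val]
12. n11.acc = 15  [terminal]
13. n12.acc = "wm"  [terminal]
14. n10.idx = 28  [c.acc + 13]
15. n10.hot = false  [c.acc > 15]
16. n2.tag = 8  [S₀.idx + 17]
17. n2.lim = 26  [S₀.idx + S₁.idx + 7]
18. n13.off = -8  [A.tag - 16]
19. n13.fin = true  [A.lim > 25]
20. n15.acc = -6  [terminal]
21. n16.val = "nr"  [terminal]
22. n17.acc = 19  [terminal]
23. n14.idx = 29  [e.acc + 10]
24. n14.hot = false  [c.acc > -6]
25. n18.depth = false  [S.hot == true]
26. n19.acc = -8  [terminal]
27. n20.acc = 18  [terminal]
28. n18.tag = 20  [c₁.acc + 2]
29. n18.lim = 21  [c₀.acc + c₁.acc + 11]
30. n21.depth = false  [S.idx > 29]
31. n22.acc = 15  [terminal]
32. n23.val = "um"  [terminal]
33. n24.acc = -8  [terminal]
34. n21.tag = 14  [e₁.acc + e₀.acc + 7]
35. n21.lim = 10  [e₁.acc * 3 + 34]
36. n13.pre = "vm"  ["vm"]
37. n1.idx = 22  [A.tag + 14]
38. n1.hot = true  [A.tag > 7]
39. n25.acc = -2  [terminal]
40. n0.idx = 19  [S₁.idx - 3]
41. n0.hot = true  [e.acc == -2]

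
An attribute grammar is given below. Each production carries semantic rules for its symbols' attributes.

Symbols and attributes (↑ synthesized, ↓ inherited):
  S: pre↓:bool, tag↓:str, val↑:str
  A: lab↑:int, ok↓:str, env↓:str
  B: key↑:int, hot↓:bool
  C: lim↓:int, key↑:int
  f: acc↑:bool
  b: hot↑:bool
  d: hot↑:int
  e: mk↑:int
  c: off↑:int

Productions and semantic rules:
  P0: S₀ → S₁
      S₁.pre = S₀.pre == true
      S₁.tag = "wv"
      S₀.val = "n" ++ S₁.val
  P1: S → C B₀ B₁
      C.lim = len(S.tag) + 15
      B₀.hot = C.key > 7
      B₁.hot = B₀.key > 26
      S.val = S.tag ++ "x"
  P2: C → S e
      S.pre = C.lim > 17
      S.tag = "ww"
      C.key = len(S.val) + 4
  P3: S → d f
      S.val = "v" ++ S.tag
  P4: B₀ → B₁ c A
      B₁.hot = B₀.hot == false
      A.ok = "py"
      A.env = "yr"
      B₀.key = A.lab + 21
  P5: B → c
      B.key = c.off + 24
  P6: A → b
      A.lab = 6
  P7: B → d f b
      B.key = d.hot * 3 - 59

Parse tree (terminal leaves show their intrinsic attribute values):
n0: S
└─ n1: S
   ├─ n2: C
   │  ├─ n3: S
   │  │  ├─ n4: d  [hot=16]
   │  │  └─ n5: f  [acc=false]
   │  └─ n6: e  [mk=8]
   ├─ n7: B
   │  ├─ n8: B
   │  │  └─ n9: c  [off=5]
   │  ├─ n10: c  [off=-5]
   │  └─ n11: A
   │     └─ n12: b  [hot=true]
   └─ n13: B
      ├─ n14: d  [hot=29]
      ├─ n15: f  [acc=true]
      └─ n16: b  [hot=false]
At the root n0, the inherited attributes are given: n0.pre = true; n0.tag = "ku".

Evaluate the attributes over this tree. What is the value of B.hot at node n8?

true

1. n0.pre = true  [given at root]
2. n0.tag = "ku"  [given at root]
3. n1.pre = true  [S₀.pre == true]
4. n1.tag = "wv"  ["wv"]
5. n2.lim = 17  [len(S.tag) + 15]
6. n3.pre = false  [C.lim > 17]
7. n3.tag = "ww"  ["ww"]
8. n4.hot = 16  [terminal]
9. n5.acc = false  [terminal]
10. n3.val = "vww"  ["v" ++ S.tag]
11. n6.mk = 8  [terminal]
12. n2.key = 7  [len(S.val) + 4]
13. n7.hot = false  [C.key > 7]
14. n8.hot = true  [B₀.hot == false]
15. n9.off = 5  [terminal]
16. n8.key = 29  [c.off + 24]
17. n10.off = -5  [terminal]
18. n11.ok = "py"  ["py"]
19. n11.env = "yr"  ["yr"]
20. n12.hot = true  [terminal]
21. n11.lab = 6  [6]
22. n7.key = 27  [A.lab + 21]
23. n13.hot = true  [B₀.key > 26]
24. n14.hot = 29  [terminal]
25. n15.acc = true  [terminal]
26. n16.hot = false  [terminal]
27. n13.key = 28  [d.hot * 3 - 59]
28. n1.val = "wvx"  [S.tag ++ "x"]
29. n0.val = "nwvx"  ["n" ++ S₁.val]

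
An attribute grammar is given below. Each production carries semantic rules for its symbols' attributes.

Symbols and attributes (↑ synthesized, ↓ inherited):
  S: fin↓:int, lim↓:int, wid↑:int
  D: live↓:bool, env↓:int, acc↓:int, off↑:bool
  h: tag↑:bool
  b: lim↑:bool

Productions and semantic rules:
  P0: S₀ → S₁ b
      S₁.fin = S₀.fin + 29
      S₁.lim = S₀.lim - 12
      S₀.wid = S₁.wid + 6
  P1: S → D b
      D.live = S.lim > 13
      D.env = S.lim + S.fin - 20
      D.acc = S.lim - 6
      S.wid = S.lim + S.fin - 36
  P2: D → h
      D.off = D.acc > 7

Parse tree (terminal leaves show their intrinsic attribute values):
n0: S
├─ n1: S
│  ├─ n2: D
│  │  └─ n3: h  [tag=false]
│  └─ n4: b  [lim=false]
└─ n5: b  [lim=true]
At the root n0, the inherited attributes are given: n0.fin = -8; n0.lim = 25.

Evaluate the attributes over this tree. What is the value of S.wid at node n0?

1. n0.fin = -8  [given at root]
2. n0.lim = 25  [given at root]
3. n1.fin = 21  [S₀.fin + 29]
4. n1.lim = 13  [S₀.lim - 12]
5. n2.live = false  [S.lim > 13]
6. n2.env = 14  [S.lim + S.fin - 20]
7. n2.acc = 7  [S.lim - 6]
8. n3.tag = false  [terminal]
9. n2.off = false  [D.acc > 7]
10. n4.lim = false  [terminal]
11. n1.wid = -2  [S.lim + S.fin - 36]
12. n5.lim = true  [terminal]
13. n0.wid = 4  [S₁.wid + 6]

4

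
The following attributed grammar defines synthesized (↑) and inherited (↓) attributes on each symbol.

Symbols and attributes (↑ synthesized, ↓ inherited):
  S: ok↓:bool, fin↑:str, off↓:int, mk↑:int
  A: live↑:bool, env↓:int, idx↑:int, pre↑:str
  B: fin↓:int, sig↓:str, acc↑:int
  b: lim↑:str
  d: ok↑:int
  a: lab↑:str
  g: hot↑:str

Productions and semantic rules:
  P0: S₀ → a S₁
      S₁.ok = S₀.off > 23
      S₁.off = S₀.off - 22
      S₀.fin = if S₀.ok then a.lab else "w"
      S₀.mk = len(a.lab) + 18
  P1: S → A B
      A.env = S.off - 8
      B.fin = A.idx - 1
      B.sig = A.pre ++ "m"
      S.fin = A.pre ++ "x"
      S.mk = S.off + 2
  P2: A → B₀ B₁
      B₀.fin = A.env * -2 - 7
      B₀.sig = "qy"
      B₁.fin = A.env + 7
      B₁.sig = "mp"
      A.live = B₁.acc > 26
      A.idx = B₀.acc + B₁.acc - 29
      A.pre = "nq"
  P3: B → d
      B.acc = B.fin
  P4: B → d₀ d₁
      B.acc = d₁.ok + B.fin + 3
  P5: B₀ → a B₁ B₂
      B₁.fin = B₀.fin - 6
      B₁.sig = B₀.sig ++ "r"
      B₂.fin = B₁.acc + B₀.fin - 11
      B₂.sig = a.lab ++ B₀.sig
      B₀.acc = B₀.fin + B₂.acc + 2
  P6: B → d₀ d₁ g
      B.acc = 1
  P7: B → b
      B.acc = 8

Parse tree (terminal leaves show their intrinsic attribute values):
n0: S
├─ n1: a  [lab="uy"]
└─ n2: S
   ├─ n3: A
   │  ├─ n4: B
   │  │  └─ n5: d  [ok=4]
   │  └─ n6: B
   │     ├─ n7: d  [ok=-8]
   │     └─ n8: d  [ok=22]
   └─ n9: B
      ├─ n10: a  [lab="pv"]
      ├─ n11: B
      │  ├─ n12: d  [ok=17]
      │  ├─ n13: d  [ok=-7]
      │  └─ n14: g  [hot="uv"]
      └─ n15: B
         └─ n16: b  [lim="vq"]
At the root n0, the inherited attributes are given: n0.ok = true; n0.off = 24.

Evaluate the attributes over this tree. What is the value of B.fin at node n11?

-5

1. n0.ok = true  [given at root]
2. n0.off = 24  [given at root]
3. n1.lab = "uy"  [terminal]
4. n2.ok = true  [S₀.off > 23]
5. n2.off = 2  [S₀.off - 22]
6. n3.env = -6  [S.off - 8]
7. n4.fin = 5  [A.env * -2 - 7]
8. n4.sig = "qy"  ["qy"]
9. n5.ok = 4  [terminal]
10. n4.acc = 5  [B.fin]
11. n6.fin = 1  [A.env + 7]
12. n6.sig = "mp"  ["mp"]
13. n7.ok = -8  [terminal]
14. n8.ok = 22  [terminal]
15. n6.acc = 26  [d₁.ok + B.fin + 3]
16. n3.live = false  [B₁.acc > 26]
17. n3.idx = 2  [B₀.acc + B₁.acc - 29]
18. n3.pre = "nq"  ["nq"]
19. n9.fin = 1  [A.idx - 1]
20. n9.sig = "nqm"  [A.pre ++ "m"]
21. n10.lab = "pv"  [terminal]
22. n11.fin = -5  [B₀.fin - 6]
23. n11.sig = "nqmr"  [B₀.sig ++ "r"]
24. n12.ok = 17  [terminal]
25. n13.ok = -7  [terminal]
26. n14.hot = "uv"  [terminal]
27. n11.acc = 1  [1]
28. n15.fin = -9  [B₁.acc + B₀.fin - 11]
29. n15.sig = "pvnqm"  [a.lab ++ B₀.sig]
30. n16.lim = "vq"  [terminal]
31. n15.acc = 8  [8]
32. n9.acc = 11  [B₀.fin + B₂.acc + 2]
33. n2.fin = "nqx"  [A.pre ++ "x"]
34. n2.mk = 4  [S.off + 2]
35. n0.fin = "uy"  [if S₀.ok then a.lab else "w"]
36. n0.mk = 20  [len(a.lab) + 18]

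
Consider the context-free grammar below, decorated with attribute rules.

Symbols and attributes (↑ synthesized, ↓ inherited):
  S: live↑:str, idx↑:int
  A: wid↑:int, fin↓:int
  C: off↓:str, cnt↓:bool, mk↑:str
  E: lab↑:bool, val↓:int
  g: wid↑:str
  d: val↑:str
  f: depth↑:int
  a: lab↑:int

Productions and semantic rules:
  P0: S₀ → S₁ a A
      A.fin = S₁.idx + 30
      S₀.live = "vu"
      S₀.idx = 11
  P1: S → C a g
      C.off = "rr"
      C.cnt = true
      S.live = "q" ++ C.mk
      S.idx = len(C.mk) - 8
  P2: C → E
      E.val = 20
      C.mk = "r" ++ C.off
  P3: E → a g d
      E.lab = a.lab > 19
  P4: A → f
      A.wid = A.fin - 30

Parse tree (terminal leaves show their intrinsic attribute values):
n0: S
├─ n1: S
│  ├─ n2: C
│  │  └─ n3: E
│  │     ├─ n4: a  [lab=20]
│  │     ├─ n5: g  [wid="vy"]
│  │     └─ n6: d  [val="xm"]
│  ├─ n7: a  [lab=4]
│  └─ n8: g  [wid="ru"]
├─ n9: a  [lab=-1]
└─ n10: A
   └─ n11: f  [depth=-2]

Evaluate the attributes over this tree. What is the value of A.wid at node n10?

1. n2.off = "rr"  ["rr"]
2. n2.cnt = true  [true]
3. n3.val = 20  [20]
4. n4.lab = 20  [terminal]
5. n5.wid = "vy"  [terminal]
6. n6.val = "xm"  [terminal]
7. n3.lab = true  [a.lab > 19]
8. n2.mk = "rrr"  ["r" ++ C.off]
9. n7.lab = 4  [terminal]
10. n8.wid = "ru"  [terminal]
11. n1.live = "qrrr"  ["q" ++ C.mk]
12. n1.idx = -5  [len(C.mk) - 8]
13. n9.lab = -1  [terminal]
14. n10.fin = 25  [S₁.idx + 30]
15. n11.depth = -2  [terminal]
16. n10.wid = -5  [A.fin - 30]
17. n0.live = "vu"  ["vu"]
18. n0.idx = 11  [11]

-5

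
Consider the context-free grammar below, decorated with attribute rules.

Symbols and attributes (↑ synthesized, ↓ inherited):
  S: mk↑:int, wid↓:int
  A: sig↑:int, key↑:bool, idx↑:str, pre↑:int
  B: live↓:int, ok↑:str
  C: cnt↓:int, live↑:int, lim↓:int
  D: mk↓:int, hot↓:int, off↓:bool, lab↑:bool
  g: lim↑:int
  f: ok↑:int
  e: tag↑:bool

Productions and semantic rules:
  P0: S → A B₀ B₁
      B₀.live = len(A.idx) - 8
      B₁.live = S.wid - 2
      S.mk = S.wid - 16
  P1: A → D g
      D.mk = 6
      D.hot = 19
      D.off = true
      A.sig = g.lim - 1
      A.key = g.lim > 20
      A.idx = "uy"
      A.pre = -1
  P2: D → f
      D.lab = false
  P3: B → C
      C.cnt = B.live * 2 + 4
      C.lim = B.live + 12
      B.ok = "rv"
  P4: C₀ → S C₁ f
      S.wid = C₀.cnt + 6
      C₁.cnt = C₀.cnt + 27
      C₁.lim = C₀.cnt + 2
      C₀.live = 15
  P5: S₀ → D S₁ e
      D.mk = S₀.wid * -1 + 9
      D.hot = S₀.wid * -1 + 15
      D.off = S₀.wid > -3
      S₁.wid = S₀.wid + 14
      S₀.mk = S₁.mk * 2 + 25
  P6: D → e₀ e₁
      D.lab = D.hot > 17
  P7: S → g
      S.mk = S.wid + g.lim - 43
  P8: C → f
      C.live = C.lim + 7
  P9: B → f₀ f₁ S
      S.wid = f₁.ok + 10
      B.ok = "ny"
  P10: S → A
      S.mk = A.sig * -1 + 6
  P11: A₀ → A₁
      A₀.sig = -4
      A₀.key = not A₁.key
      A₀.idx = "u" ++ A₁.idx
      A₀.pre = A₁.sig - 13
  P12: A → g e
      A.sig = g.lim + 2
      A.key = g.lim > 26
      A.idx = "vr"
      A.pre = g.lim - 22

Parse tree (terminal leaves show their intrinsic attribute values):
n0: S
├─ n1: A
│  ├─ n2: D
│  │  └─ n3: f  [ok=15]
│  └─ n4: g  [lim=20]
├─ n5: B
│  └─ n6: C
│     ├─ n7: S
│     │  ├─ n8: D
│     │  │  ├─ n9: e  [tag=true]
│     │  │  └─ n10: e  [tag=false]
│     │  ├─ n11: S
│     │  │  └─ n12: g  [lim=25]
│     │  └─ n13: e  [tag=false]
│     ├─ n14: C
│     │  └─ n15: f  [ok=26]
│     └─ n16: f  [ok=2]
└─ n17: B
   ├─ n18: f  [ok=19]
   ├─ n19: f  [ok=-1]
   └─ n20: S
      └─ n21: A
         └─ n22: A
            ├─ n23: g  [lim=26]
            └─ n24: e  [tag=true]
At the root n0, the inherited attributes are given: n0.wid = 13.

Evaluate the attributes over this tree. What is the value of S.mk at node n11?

1. n0.wid = 13  [given at root]
2. n2.mk = 6  [6]
3. n2.hot = 19  [19]
4. n2.off = true  [true]
5. n3.ok = 15  [terminal]
6. n2.lab = false  [false]
7. n4.lim = 20  [terminal]
8. n1.sig = 19  [g.lim - 1]
9. n1.key = false  [g.lim > 20]
10. n1.idx = "uy"  ["uy"]
11. n1.pre = -1  [-1]
12. n5.live = -6  [len(A.idx) - 8]
13. n6.cnt = -8  [B.live * 2 + 4]
14. n6.lim = 6  [B.live + 12]
15. n7.wid = -2  [C₀.cnt + 6]
16. n8.mk = 11  [S₀.wid * -1 + 9]
17. n8.hot = 17  [S₀.wid * -1 + 15]
18. n8.off = true  [S₀.wid > -3]
19. n9.tag = true  [terminal]
20. n10.tag = false  [terminal]
21. n8.lab = false  [D.hot > 17]
22. n11.wid = 12  [S₀.wid + 14]
23. n12.lim = 25  [terminal]
24. n11.mk = -6  [S.wid + g.lim - 43]
25. n13.tag = false  [terminal]
26. n7.mk = 13  [S₁.mk * 2 + 25]
27. n14.cnt = 19  [C₀.cnt + 27]
28. n14.lim = -6  [C₀.cnt + 2]
29. n15.ok = 26  [terminal]
30. n14.live = 1  [C.lim + 7]
31. n16.ok = 2  [terminal]
32. n6.live = 15  [15]
33. n5.ok = "rv"  ["rv"]
34. n17.live = 11  [S.wid - 2]
35. n18.ok = 19  [terminal]
36. n19.ok = -1  [terminal]
37. n20.wid = 9  [f₁.ok + 10]
38. n23.lim = 26  [terminal]
39. n24.tag = true  [terminal]
40. n22.sig = 28  [g.lim + 2]
41. n22.key = false  [g.lim > 26]
42. n22.idx = "vr"  ["vr"]
43. n22.pre = 4  [g.lim - 22]
44. n21.sig = -4  [-4]
45. n21.key = true  [not A₁.key]
46. n21.idx = "uvr"  ["u" ++ A₁.idx]
47. n21.pre = 15  [A₁.sig - 13]
48. n20.mk = 10  [A.sig * -1 + 6]
49. n17.ok = "ny"  ["ny"]
50. n0.mk = -3  [S.wid - 16]

-6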